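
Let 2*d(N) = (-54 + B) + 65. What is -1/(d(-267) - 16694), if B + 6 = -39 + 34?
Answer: 1/16694 ≈ 5.9902e-5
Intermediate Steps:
B = -11 (B = -6 + (-39 + 34) = -6 - 5 = -11)
d(N) = 0 (d(N) = ((-54 - 11) + 65)/2 = (-65 + 65)/2 = (½)*0 = 0)
-1/(d(-267) - 16694) = -1/(0 - 16694) = -1/(-16694) = -1*(-1/16694) = 1/16694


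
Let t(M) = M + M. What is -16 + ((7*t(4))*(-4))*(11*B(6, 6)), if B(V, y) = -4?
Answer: 9840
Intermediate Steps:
t(M) = 2*M
-16 + ((7*t(4))*(-4))*(11*B(6, 6)) = -16 + ((7*(2*4))*(-4))*(11*(-4)) = -16 + ((7*8)*(-4))*(-44) = -16 + (56*(-4))*(-44) = -16 - 224*(-44) = -16 + 9856 = 9840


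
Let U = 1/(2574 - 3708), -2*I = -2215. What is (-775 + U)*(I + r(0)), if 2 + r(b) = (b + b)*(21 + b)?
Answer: -647713187/756 ≈ -8.5676e+5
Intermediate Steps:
I = 2215/2 (I = -½*(-2215) = 2215/2 ≈ 1107.5)
U = -1/1134 (U = 1/(-1134) = -1/1134 ≈ -0.00088183)
r(b) = -2 + 2*b*(21 + b) (r(b) = -2 + (b + b)*(21 + b) = -2 + (2*b)*(21 + b) = -2 + 2*b*(21 + b))
(-775 + U)*(I + r(0)) = (-775 - 1/1134)*(2215/2 + (-2 + 2*0² + 42*0)) = -878851*(2215/2 + (-2 + 2*0 + 0))/1134 = -878851*(2215/2 + (-2 + 0 + 0))/1134 = -878851*(2215/2 - 2)/1134 = -878851/1134*2211/2 = -647713187/756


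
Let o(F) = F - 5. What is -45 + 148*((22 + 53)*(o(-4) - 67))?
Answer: -843645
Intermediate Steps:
o(F) = -5 + F
-45 + 148*((22 + 53)*(o(-4) - 67)) = -45 + 148*((22 + 53)*((-5 - 4) - 67)) = -45 + 148*(75*(-9 - 67)) = -45 + 148*(75*(-76)) = -45 + 148*(-5700) = -45 - 843600 = -843645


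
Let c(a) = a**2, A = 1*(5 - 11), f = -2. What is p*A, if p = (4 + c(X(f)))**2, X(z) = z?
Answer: -384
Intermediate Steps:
A = -6 (A = 1*(-6) = -6)
p = 64 (p = (4 + (-2)**2)**2 = (4 + 4)**2 = 8**2 = 64)
p*A = 64*(-6) = -384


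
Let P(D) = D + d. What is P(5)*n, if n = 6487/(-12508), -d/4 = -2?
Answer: -84331/12508 ≈ -6.7422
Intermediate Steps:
d = 8 (d = -4*(-2) = 8)
n = -6487/12508 (n = 6487*(-1/12508) = -6487/12508 ≈ -0.51863)
P(D) = 8 + D (P(D) = D + 8 = 8 + D)
P(5)*n = (8 + 5)*(-6487/12508) = 13*(-6487/12508) = -84331/12508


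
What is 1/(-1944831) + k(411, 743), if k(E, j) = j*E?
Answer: 593898876962/1944831 ≈ 3.0537e+5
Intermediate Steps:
k(E, j) = E*j
1/(-1944831) + k(411, 743) = 1/(-1944831) + 411*743 = -1/1944831 + 305373 = 593898876962/1944831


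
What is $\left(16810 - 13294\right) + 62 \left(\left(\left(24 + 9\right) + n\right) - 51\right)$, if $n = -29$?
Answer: $602$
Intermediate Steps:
$\left(16810 - 13294\right) + 62 \left(\left(\left(24 + 9\right) + n\right) - 51\right) = \left(16810 - 13294\right) + 62 \left(\left(\left(24 + 9\right) - 29\right) - 51\right) = 3516 + 62 \left(\left(33 - 29\right) - 51\right) = 3516 + 62 \left(4 - 51\right) = 3516 + 62 \left(-47\right) = 3516 - 2914 = 602$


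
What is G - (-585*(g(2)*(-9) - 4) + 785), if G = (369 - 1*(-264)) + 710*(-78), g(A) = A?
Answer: -68402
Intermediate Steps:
G = -54747 (G = (369 + 264) - 55380 = 633 - 55380 = -54747)
G - (-585*(g(2)*(-9) - 4) + 785) = -54747 - (-585*(2*(-9) - 4) + 785) = -54747 - (-585*(-18 - 4) + 785) = -54747 - (-585*(-22) + 785) = -54747 - (12870 + 785) = -54747 - 1*13655 = -54747 - 13655 = -68402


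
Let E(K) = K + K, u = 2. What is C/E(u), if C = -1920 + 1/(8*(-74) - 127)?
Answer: -1380481/2876 ≈ -480.00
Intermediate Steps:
E(K) = 2*K
C = -1380481/719 (C = -1920 + 1/(-592 - 127) = -1920 + 1/(-719) = -1920 - 1/719 = -1380481/719 ≈ -1920.0)
C/E(u) = -1380481/(719*(2*2)) = -1380481/719/4 = -1380481/719*1/4 = -1380481/2876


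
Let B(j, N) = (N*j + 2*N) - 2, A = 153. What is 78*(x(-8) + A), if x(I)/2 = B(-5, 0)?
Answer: 11622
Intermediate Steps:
B(j, N) = -2 + 2*N + N*j (B(j, N) = (2*N + N*j) - 2 = -2 + 2*N + N*j)
x(I) = -4 (x(I) = 2*(-2 + 2*0 + 0*(-5)) = 2*(-2 + 0 + 0) = 2*(-2) = -4)
78*(x(-8) + A) = 78*(-4 + 153) = 78*149 = 11622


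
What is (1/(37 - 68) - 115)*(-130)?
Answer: 463580/31 ≈ 14954.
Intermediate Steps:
(1/(37 - 68) - 115)*(-130) = (1/(-31) - 115)*(-130) = (-1/31 - 115)*(-130) = -3566/31*(-130) = 463580/31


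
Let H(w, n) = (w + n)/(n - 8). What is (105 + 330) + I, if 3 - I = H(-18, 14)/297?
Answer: 390260/891 ≈ 438.00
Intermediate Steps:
H(w, n) = (n + w)/(-8 + n)
I = 2675/891 (I = 3 - (14 - 18)/(-8 + 14)/297 = 3 - -4/6/297 = 3 - (1/6)*(-4)/297 = 3 - (-2)/(3*297) = 3 - 1*(-2/891) = 3 + 2/891 = 2675/891 ≈ 3.0022)
(105 + 330) + I = (105 + 330) + 2675/891 = 435 + 2675/891 = 390260/891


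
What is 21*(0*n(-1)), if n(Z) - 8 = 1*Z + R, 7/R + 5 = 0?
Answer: 0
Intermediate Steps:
R = -7/5 (R = 7/(-5 + 0) = 7/(-5) = 7*(-1/5) = -7/5 ≈ -1.4000)
n(Z) = 33/5 + Z (n(Z) = 8 + (1*Z - 7/5) = 8 + (Z - 7/5) = 8 + (-7/5 + Z) = 33/5 + Z)
21*(0*n(-1)) = 21*(0*(33/5 - 1)) = 21*(0*(28/5)) = 21*0 = 0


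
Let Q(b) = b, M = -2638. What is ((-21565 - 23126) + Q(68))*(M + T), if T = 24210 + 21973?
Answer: -1943108535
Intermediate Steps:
T = 46183
((-21565 - 23126) + Q(68))*(M + T) = ((-21565 - 23126) + 68)*(-2638 + 46183) = (-44691 + 68)*43545 = -44623*43545 = -1943108535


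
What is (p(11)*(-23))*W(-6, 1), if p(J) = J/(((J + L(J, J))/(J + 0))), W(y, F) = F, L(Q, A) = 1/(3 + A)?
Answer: -38962/155 ≈ -251.37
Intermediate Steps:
p(J) = J²/(J + 1/(3 + J)) (p(J) = J/(((J + 1/(3 + J))/(J + 0))) = J/(((J + 1/(3 + J))/J)) = J*(J/(J + 1/(3 + J))) = J²/(J + 1/(3 + J)))
(p(11)*(-23))*W(-6, 1) = ((11²*(3 + 11)/(1 + 11*(3 + 11)))*(-23))*1 = ((121*14/(1 + 11*14))*(-23))*1 = ((121*14/(1 + 154))*(-23))*1 = ((121*14/155)*(-23))*1 = ((121*(1/155)*14)*(-23))*1 = ((1694/155)*(-23))*1 = -38962/155*1 = -38962/155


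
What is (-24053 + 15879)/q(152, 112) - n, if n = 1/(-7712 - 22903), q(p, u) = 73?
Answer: -250246937/2234895 ≈ -111.97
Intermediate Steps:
n = -1/30615 (n = 1/(-30615) = -1/30615 ≈ -3.2664e-5)
(-24053 + 15879)/q(152, 112) - n = (-24053 + 15879)/73 - 1*(-1/30615) = -8174*1/73 + 1/30615 = -8174/73 + 1/30615 = -250246937/2234895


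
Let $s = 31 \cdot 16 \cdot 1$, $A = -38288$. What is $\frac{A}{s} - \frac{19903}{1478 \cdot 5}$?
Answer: $- \frac{18301263}{229090} \approx -79.887$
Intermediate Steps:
$s = 496$ ($s = 496 \cdot 1 = 496$)
$\frac{A}{s} - \frac{19903}{1478 \cdot 5} = - \frac{38288}{496} - \frac{19903}{1478 \cdot 5} = \left(-38288\right) \frac{1}{496} - \frac{19903}{7390} = - \frac{2393}{31} - \frac{19903}{7390} = - \frac{18301263}{229090}$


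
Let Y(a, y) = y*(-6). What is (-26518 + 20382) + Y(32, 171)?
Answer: -7162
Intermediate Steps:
Y(a, y) = -6*y
(-26518 + 20382) + Y(32, 171) = (-26518 + 20382) - 6*171 = -6136 - 1026 = -7162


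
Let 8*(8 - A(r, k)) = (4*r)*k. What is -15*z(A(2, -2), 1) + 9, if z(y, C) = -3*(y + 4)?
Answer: 639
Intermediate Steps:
A(r, k) = 8 - k*r/2 (A(r, k) = 8 - 4*r*k/8 = 8 - k*r/2)
z(y, C) = -12 - 3*y (z(y, C) = -3*(4 + y) = -12 - 3*y)
-15*z(A(2, -2), 1) + 9 = -15*(-12 - 3*(8 - 1/2*(-2)*2)) + 9 = -15*(-12 - 3*(8 + 2)) + 9 = -15*(-12 - 3*10) + 9 = -15*(-12 - 30) + 9 = -15*(-42) + 9 = 630 + 9 = 639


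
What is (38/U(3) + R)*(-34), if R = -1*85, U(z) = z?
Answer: 7378/3 ≈ 2459.3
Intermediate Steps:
R = -85
(38/U(3) + R)*(-34) = (38/3 - 85)*(-34) = -217/3*(-34) = 7378/3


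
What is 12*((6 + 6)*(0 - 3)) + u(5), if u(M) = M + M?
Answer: -422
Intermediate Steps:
u(M) = 2*M
12*((6 + 6)*(0 - 3)) + u(5) = 12*((6 + 6)*(0 - 3)) + 2*5 = 12*(12*(-3)) + 10 = 12*(-36) + 10 = -432 + 10 = -422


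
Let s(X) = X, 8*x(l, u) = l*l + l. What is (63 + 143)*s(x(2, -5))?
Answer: 309/2 ≈ 154.50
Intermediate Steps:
x(l, u) = l/8 + l²/8 (x(l, u) = (l*l + l)/8 = (l² + l)/8 = (l + l²)/8 = l/8 + l²/8)
(63 + 143)*s(x(2, -5)) = (63 + 143)*((⅛)*2*(1 + 2)) = 206*((⅛)*2*3) = 206*(¾) = 309/2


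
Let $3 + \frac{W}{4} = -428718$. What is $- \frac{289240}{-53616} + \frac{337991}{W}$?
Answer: $\frac{3318689741}{638508476} \approx 5.1976$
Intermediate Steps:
$W = -1714884$ ($W = -12 + 4 \left(-428718\right) = -12 - 1714872 = -1714884$)
$- \frac{289240}{-53616} + \frac{337991}{W} = - \frac{289240}{-53616} + \frac{337991}{-1714884} = \left(-289240\right) \left(- \frac{1}{53616}\right) + 337991 \left(- \frac{1}{1714884}\right) = \frac{36155}{6702} - \frac{337991}{1714884} = \frac{3318689741}{638508476}$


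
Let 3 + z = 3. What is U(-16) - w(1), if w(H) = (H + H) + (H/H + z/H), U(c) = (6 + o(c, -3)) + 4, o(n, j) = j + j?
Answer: 1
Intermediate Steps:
o(n, j) = 2*j
z = 0 (z = -3 + 3 = 0)
U(c) = 4 (U(c) = (6 + 2*(-3)) + 4 = (6 - 6) + 4 = 0 + 4 = 4)
w(H) = 1 + 2*H (w(H) = (H + H) + (H/H + 0/H) = 2*H + (1 + 0) = 2*H + 1 = 1 + 2*H)
U(-16) - w(1) = 4 - (1 + 2*1) = 4 - (1 + 2) = 4 - 1*3 = 4 - 3 = 1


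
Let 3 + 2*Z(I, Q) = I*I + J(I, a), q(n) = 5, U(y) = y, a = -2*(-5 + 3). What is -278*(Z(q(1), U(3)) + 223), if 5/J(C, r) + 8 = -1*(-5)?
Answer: -194461/3 ≈ -64820.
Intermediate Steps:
a = 4 (a = -2*(-2) = 4)
J(C, r) = -5/3 (J(C, r) = 5/(-8 - 1*(-5)) = 5/(-8 + 5) = 5/(-3) = 5*(-1/3) = -5/3)
Z(I, Q) = -7/3 + I**2/2 (Z(I, Q) = -3/2 + (I*I - 5/3)/2 = -3/2 + (I**2 - 5/3)/2 = -3/2 + (-5/3 + I**2)/2 = -3/2 + (-5/6 + I**2/2) = -7/3 + I**2/2)
-278*(Z(q(1), U(3)) + 223) = -278*((-7/3 + (1/2)*5**2) + 223) = -278*((-7/3 + (1/2)*25) + 223) = -278*((-7/3 + 25/2) + 223) = -278*(61/6 + 223) = -278*1399/6 = -194461/3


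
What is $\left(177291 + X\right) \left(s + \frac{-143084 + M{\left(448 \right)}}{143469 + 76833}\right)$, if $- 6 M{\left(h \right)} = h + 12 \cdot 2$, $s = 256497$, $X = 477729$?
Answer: $\frac{2056277318511220}{12239} \approx 1.6801 \cdot 10^{11}$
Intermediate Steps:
$M{\left(h \right)} = -4 - \frac{h}{6}$ ($M{\left(h \right)} = - \frac{h + 12 \cdot 2}{6} = - \frac{h + 24}{6} = - \frac{24 + h}{6} = -4 - \frac{h}{6}$)
$\left(177291 + X\right) \left(s + \frac{-143084 + M{\left(448 \right)}}{143469 + 76833}\right) = \left(177291 + 477729\right) \left(256497 + \frac{-143084 - \frac{236}{3}}{143469 + 76833}\right) = 655020 \left(256497 + \frac{-143084 - \frac{236}{3}}{220302}\right) = 655020 \left(256497 + \left(-143084 - \frac{236}{3}\right) \frac{1}{220302}\right) = 655020 \left(256497 - \frac{214744}{330453}\right) = 655020 \cdot \frac{84759988397}{330453} = \frac{2056277318511220}{12239}$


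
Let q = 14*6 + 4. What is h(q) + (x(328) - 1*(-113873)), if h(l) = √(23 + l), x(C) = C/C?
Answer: 113874 + √111 ≈ 1.1388e+5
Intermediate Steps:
x(C) = 1
q = 88 (q = 84 + 4 = 88)
h(q) + (x(328) - 1*(-113873)) = √(23 + 88) + (1 - 1*(-113873)) = √111 + (1 + 113873) = √111 + 113874 = 113874 + √111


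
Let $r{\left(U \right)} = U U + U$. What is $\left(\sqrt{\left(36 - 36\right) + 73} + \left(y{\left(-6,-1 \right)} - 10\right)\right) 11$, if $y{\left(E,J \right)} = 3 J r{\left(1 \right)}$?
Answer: $-176 + 11 \sqrt{73} \approx -82.016$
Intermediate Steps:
$r{\left(U \right)} = U + U^{2}$ ($r{\left(U \right)} = U^{2} + U = U + U^{2}$)
$y{\left(E,J \right)} = 6 J$ ($y{\left(E,J \right)} = 3 J 1 \left(1 + 1\right) = 3 J 1 \cdot 2 = 3 J 2 = 6 J$)
$\left(\sqrt{\left(36 - 36\right) + 73} + \left(y{\left(-6,-1 \right)} - 10\right)\right) 11 = \left(\sqrt{\left(36 - 36\right) + 73} + \left(6 \left(-1\right) - 10\right)\right) 11 = \left(\sqrt{0 + 73} - 16\right) 11 = \left(\sqrt{73} - 16\right) 11 = \left(-16 + \sqrt{73}\right) 11 = -176 + 11 \sqrt{73}$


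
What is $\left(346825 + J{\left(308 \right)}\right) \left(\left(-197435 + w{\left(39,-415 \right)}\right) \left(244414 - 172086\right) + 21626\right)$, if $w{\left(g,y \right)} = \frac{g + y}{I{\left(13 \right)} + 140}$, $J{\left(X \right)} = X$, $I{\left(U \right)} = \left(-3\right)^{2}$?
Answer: $- \frac{738614218149395742}{149} \approx -4.9571 \cdot 10^{15}$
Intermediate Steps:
$I{\left(U \right)} = 9$
$w{\left(g,y \right)} = \frac{g}{149} + \frac{y}{149}$ ($w{\left(g,y \right)} = \frac{g + y}{9 + 140} = \frac{g + y}{149} = \left(g + y\right) \frac{1}{149} = \frac{g}{149} + \frac{y}{149}$)
$\left(346825 + J{\left(308 \right)}\right) \left(\left(-197435 + w{\left(39,-415 \right)}\right) \left(244414 - 172086\right) + 21626\right) = \left(346825 + 308\right) \left(\left(-197435 + \left(\frac{1}{149} \cdot 39 + \frac{1}{149} \left(-415\right)\right)\right) \left(244414 - 172086\right) + 21626\right) = 347133 \left(\left(-197435 + \left(\frac{39}{149} - \frac{415}{149}\right)\right) 72328 + 21626\right) = 347133 \left(\left(-197435 - \frac{376}{149}\right) 72328 + 21626\right) = 347133 \left(\left(- \frac{29418191}{149}\right) 72328 + 21626\right) = 347133 \left(- \frac{2127758918648}{149} + 21626\right) = 347133 \left(- \frac{2127755696374}{149}\right) = - \frac{738614218149395742}{149}$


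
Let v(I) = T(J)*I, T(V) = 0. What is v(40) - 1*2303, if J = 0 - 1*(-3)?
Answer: -2303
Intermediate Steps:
J = 3 (J = 0 + 3 = 3)
v(I) = 0 (v(I) = 0*I = 0)
v(40) - 1*2303 = 0 - 1*2303 = 0 - 2303 = -2303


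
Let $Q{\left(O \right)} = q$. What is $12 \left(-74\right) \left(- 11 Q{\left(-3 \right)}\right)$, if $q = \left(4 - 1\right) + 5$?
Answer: $78144$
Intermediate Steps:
$q = 8$ ($q = 3 + 5 = 8$)
$Q{\left(O \right)} = 8$
$12 \left(-74\right) \left(- 11 Q{\left(-3 \right)}\right) = 12 \left(-74\right) \left(\left(-11\right) 8\right) = \left(-888\right) \left(-88\right) = 78144$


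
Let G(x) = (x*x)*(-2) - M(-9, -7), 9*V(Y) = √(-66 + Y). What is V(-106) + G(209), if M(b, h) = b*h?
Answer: -87425 + 2*I*√43/9 ≈ -87425.0 + 1.4572*I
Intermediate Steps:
V(Y) = √(-66 + Y)/9
G(x) = -63 - 2*x² (G(x) = (x*x)*(-2) - (-9)*(-7) = x²*(-2) - 1*63 = -2*x² - 63 = -63 - 2*x²)
V(-106) + G(209) = √(-66 - 106)/9 + (-63 - 2*209²) = √(-172)/9 + (-63 - 2*43681) = (2*I*√43)/9 + (-63 - 87362) = 2*I*√43/9 - 87425 = -87425 + 2*I*√43/9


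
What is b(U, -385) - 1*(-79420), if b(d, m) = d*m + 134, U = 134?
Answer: 27964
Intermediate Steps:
b(d, m) = 134 + d*m
b(U, -385) - 1*(-79420) = (134 + 134*(-385)) - 1*(-79420) = (134 - 51590) + 79420 = -51456 + 79420 = 27964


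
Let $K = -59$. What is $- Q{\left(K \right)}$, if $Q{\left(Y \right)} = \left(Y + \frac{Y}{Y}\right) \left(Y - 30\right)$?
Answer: $-5162$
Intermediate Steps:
$Q{\left(Y \right)} = \left(1 + Y\right) \left(-30 + Y\right)$ ($Q{\left(Y \right)} = \left(Y + 1\right) \left(-30 + Y\right) = \left(1 + Y\right) \left(-30 + Y\right)$)
$- Q{\left(K \right)} = - (-30 + \left(-59\right)^{2} - -1711) = - (-30 + 3481 + 1711) = \left(-1\right) 5162 = -5162$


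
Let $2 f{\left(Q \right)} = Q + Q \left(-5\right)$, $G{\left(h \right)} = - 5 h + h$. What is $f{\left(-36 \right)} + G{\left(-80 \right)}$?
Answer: $392$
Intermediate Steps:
$G{\left(h \right)} = - 4 h$
$f{\left(Q \right)} = - 2 Q$ ($f{\left(Q \right)} = \frac{Q + Q \left(-5\right)}{2} = \frac{Q - 5 Q}{2} = \frac{\left(-4\right) Q}{2} = - 2 Q$)
$f{\left(-36 \right)} + G{\left(-80 \right)} = \left(-2\right) \left(-36\right) - -320 = 72 + 320 = 392$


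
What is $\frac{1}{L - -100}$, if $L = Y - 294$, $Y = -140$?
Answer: $- \frac{1}{334} \approx -0.002994$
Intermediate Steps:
$L = -434$ ($L = -140 - 294 = -434$)
$\frac{1}{L - -100} = \frac{1}{-434 - -100} = \frac{1}{-434 + 100} = \frac{1}{-334} = - \frac{1}{334}$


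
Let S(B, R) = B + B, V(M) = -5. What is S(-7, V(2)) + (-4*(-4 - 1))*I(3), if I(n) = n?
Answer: 46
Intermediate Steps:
S(B, R) = 2*B
S(-7, V(2)) + (-4*(-4 - 1))*I(3) = 2*(-7) - 4*(-4 - 1)*3 = -14 - 4*(-5)*3 = -14 + 20*3 = -14 + 60 = 46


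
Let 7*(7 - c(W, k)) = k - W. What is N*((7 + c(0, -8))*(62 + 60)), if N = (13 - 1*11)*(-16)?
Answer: -413824/7 ≈ -59118.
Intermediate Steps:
c(W, k) = 7 - k/7 + W/7 (c(W, k) = 7 - (k - W)/7 = 7 + (-k/7 + W/7) = 7 - k/7 + W/7)
N = -32 (N = (13 - 11)*(-16) = 2*(-16) = -32)
N*((7 + c(0, -8))*(62 + 60)) = -32*(7 + (7 - ⅐*(-8) + (⅐)*0))*(62 + 60) = -32*(7 + (7 + 8/7 + 0))*122 = -32*(7 + 57/7)*122 = -3392*122/7 = -32*12932/7 = -413824/7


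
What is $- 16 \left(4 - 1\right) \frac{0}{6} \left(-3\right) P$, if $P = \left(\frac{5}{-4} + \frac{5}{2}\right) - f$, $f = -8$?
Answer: $0$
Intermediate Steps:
$P = \frac{37}{4}$ ($P = \left(\frac{5}{-4} + \frac{5}{2}\right) - -8 = \left(5 \left(- \frac{1}{4}\right) + 5 \cdot \frac{1}{2}\right) + 8 = \left(- \frac{5}{4} + \frac{5}{2}\right) + 8 = \frac{5}{4} + 8 = \frac{37}{4} \approx 9.25$)
$- 16 \left(4 - 1\right) \frac{0}{6} \left(-3\right) P = - 16 \left(4 - 1\right) \frac{0}{6} \left(-3\right) \frac{37}{4} = - 16 \cdot 3 \cdot 0 \cdot \frac{1}{6} \left(-3\right) \frac{37}{4} = - 16 \cdot 3 \cdot 0 \left(-3\right) \frac{37}{4} = - 16 \cdot 0 \left(-3\right) \frac{37}{4} = \left(-16\right) 0 \cdot \frac{37}{4} = 0 \cdot \frac{37}{4} = 0$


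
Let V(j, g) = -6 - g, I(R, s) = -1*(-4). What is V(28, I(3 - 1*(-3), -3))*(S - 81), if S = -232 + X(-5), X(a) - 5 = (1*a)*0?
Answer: 3080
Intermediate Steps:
I(R, s) = 4
X(a) = 5 (X(a) = 5 + (1*a)*0 = 5 + a*0 = 5 + 0 = 5)
S = -227 (S = -232 + 5 = -227)
V(28, I(3 - 1*(-3), -3))*(S - 81) = (-6 - 1*4)*(-227 - 81) = (-6 - 4)*(-308) = -10*(-308) = 3080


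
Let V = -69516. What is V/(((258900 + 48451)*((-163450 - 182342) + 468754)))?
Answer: -34758/18896246831 ≈ -1.8394e-6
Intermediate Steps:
V/(((258900 + 48451)*((-163450 - 182342) + 468754))) = -69516*1/((258900 + 48451)*((-163450 - 182342) + 468754)) = -69516*1/(307351*(-345792 + 468754)) = -69516/(307351*122962) = -69516/37792493662 = -69516*1/37792493662 = -34758/18896246831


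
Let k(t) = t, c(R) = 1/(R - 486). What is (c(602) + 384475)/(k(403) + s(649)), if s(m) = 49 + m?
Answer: 14866367/42572 ≈ 349.21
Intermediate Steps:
c(R) = 1/(-486 + R)
(c(602) + 384475)/(k(403) + s(649)) = (1/(-486 + 602) + 384475)/(403 + (49 + 649)) = (1/116 + 384475)/(403 + 698) = (1/116 + 384475)/1101 = (44599101/116)*(1/1101) = 14866367/42572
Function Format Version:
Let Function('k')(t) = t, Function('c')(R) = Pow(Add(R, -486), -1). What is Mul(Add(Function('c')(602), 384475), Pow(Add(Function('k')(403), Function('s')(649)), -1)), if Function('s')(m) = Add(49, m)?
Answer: Rational(14866367, 42572) ≈ 349.21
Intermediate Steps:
Function('c')(R) = Pow(Add(-486, R), -1)
Mul(Add(Function('c')(602), 384475), Pow(Add(Function('k')(403), Function('s')(649)), -1)) = Mul(Add(Pow(Add(-486, 602), -1), 384475), Pow(Add(403, Add(49, 649)), -1)) = Mul(Add(Pow(116, -1), 384475), Pow(Add(403, 698), -1)) = Mul(Add(Rational(1, 116), 384475), Pow(1101, -1)) = Mul(Rational(44599101, 116), Rational(1, 1101)) = Rational(14866367, 42572)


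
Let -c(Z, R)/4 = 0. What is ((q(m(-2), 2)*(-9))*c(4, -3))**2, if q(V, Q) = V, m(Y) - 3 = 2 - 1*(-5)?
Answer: 0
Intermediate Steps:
m(Y) = 10 (m(Y) = 3 + (2 - 1*(-5)) = 3 + (2 + 5) = 3 + 7 = 10)
c(Z, R) = 0 (c(Z, R) = -4*0 = 0)
((q(m(-2), 2)*(-9))*c(4, -3))**2 = ((10*(-9))*0)**2 = (-90*0)**2 = 0**2 = 0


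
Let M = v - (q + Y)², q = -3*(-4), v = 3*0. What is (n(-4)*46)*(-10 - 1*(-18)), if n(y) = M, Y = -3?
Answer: -29808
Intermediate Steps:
v = 0
q = 12
M = -81 (M = 0 - (12 - 3)² = 0 - 1*9² = 0 - 1*81 = 0 - 81 = -81)
n(y) = -81
(n(-4)*46)*(-10 - 1*(-18)) = (-81*46)*(-10 - 1*(-18)) = -3726*(-10 + 18) = -3726*8 = -29808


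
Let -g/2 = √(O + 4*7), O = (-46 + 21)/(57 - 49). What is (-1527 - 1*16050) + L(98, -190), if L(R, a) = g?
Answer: -17577 - √398/2 ≈ -17587.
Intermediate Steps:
O = -25/8 ≈ -3.1250
g = -√398/2 (g = -2*√(-25/8 + 4*7) = -2*√(-25/8 + 28) = -√398/2 ≈ -9.9750)
L(R, a) = -√398/2
(-1527 - 1*16050) + L(98, -190) = (-1527 - 1*16050) - √398/2 = (-1527 - 16050) - √398/2 = -17577 - √398/2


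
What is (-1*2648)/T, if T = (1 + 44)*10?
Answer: -1324/225 ≈ -5.8844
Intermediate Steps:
T = 450 (T = 45*10 = 450)
(-1*2648)/T = -1*2648/450 = -2648*1/450 = -1324/225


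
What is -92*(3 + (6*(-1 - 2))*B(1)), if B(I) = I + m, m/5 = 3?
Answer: 26220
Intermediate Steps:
m = 15 (m = 5*3 = 15)
B(I) = 15 + I (B(I) = I + 15 = 15 + I)
-92*(3 + (6*(-1 - 2))*B(1)) = -92*(3 + (6*(-1 - 2))*(15 + 1)) = -92*(3 + (6*(-3))*16) = -92*(3 - 18*16) = -92*(3 - 288) = -92*(-285) = 26220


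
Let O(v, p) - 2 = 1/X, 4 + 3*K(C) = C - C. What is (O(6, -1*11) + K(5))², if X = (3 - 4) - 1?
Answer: 1/36 ≈ 0.027778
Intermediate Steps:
X = -2 (X = -1 - 1 = -2)
K(C) = -4/3 (K(C) = -4/3 + (C - C)/3 = -4/3 + (⅓)*0 = -4/3 + 0 = -4/3)
O(v, p) = 3/2 (O(v, p) = 2 + 1/(-2) = 2 - ½ = 3/2)
(O(6, -1*11) + K(5))² = (3/2 - 4/3)² = (⅙)² = 1/36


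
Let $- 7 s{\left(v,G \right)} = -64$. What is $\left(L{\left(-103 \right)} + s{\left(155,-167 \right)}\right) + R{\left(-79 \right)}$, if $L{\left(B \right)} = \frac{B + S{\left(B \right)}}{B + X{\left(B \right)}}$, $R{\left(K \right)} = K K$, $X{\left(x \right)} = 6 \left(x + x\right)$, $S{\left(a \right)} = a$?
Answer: $\frac{568777}{91} \approx 6250.3$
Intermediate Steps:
$s{\left(v,G \right)} = \frac{64}{7}$ ($s{\left(v,G \right)} = \left(- \frac{1}{7}\right) \left(-64\right) = \frac{64}{7}$)
$X{\left(x \right)} = 12 x$ ($X{\left(x \right)} = 6 \cdot 2 x = 12 x$)
$R{\left(K \right)} = K^{2}$
$L{\left(B \right)} = \frac{2}{13}$ ($L{\left(B \right)} = \frac{B + B}{B + 12 B} = \frac{2 B}{13 B} = 2 B \frac{1}{13 B} = \frac{2}{13}$)
$\left(L{\left(-103 \right)} + s{\left(155,-167 \right)}\right) + R{\left(-79 \right)} = \left(\frac{2}{13} + \frac{64}{7}\right) + \left(-79\right)^{2} = \frac{846}{91} + 6241 = \frac{568777}{91}$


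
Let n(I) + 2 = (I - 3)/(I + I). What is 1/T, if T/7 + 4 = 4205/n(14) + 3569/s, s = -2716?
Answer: -3492/64086265 ≈ -5.4489e-5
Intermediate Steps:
n(I) = -2 + (-3 + I)/(2*I) (n(I) = -2 + (I - 3)/(I + I) = -2 + (-3 + I)/((2*I)) = -2 + (-3 + I)*(1/(2*I)) = -2 + (-3 + I)/(2*I))
T = -64086265/3492 (T = -28 + 7*(4205/(((3/2)*(-1 - 1*14)/14)) + 3569/(-2716)) = -28 + 7*(4205/(((3/2)*(1/14)*(-1 - 14))) + 3569*(-1/2716)) = -28 + 7*(4205/(((3/2)*(1/14)*(-15))) - 3569/2716) = -28 + 7*(4205/(-45/28) - 3569/2716) = -28 + 7*(4205*(-28/45) - 3569/2716) = -28 + 7*(-23548/9 - 3569/2716) = -28 + 7*(-63988489/24444) = -28 - 63988489/3492 = -64086265/3492 ≈ -18352.)
1/T = 1/(-64086265/3492) = -3492/64086265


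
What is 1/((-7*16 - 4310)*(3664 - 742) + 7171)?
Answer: -1/12913913 ≈ -7.7436e-8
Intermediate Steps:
1/((-7*16 - 4310)*(3664 - 742) + 7171) = 1/((-112 - 4310)*2922 + 7171) = 1/(-4422*2922 + 7171) = 1/(-12921084 + 7171) = 1/(-12913913) = -1/12913913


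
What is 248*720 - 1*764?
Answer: 177796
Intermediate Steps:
248*720 - 1*764 = 178560 - 764 = 177796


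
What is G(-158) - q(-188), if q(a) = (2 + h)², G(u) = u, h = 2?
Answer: -174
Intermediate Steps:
q(a) = 16 (q(a) = (2 + 2)² = 4² = 16)
G(-158) - q(-188) = -158 - 1*16 = -158 - 16 = -174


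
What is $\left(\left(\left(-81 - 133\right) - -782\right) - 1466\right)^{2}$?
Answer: $806404$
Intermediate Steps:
$\left(\left(\left(-81 - 133\right) - -782\right) - 1466\right)^{2} = \left(\left(\left(-81 - 133\right) + 782\right) - 1466\right)^{2} = \left(\left(-214 + 782\right) - 1466\right)^{2} = \left(568 - 1466\right)^{2} = \left(-898\right)^{2} = 806404$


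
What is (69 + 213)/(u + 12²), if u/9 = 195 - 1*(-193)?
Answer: 47/606 ≈ 0.077558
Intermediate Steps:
u = 3492 (u = 9*(195 - 1*(-193)) = 9*(195 + 193) = 9*388 = 3492)
(69 + 213)/(u + 12²) = (69 + 213)/(3492 + 12²) = 282/(3492 + 144) = 282/3636 = 282*(1/3636) = 47/606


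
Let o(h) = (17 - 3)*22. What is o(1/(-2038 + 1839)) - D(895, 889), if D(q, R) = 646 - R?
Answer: 551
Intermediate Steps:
o(h) = 308 (o(h) = 14*22 = 308)
o(1/(-2038 + 1839)) - D(895, 889) = 308 - (646 - 1*889) = 308 - (646 - 889) = 308 - 1*(-243) = 308 + 243 = 551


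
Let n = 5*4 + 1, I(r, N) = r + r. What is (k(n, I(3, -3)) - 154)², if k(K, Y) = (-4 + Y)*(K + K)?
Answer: 4900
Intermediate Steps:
I(r, N) = 2*r
n = 21 (n = 20 + 1 = 21)
k(K, Y) = 2*K*(-4 + Y) (k(K, Y) = (-4 + Y)*(2*K) = 2*K*(-4 + Y))
(k(n, I(3, -3)) - 154)² = (2*21*(-4 + 2*3) - 154)² = (2*21*(-4 + 6) - 154)² = (2*21*2 - 154)² = (84 - 154)² = (-70)² = 4900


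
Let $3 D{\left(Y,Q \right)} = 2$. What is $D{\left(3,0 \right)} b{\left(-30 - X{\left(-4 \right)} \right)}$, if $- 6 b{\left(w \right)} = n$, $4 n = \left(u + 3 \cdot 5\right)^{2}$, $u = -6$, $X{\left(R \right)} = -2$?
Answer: $- \frac{9}{4} \approx -2.25$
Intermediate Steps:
$n = \frac{81}{4}$ ($n = \frac{\left(-6 + 3 \cdot 5\right)^{2}}{4} = \frac{\left(-6 + 15\right)^{2}}{4} = \frac{9^{2}}{4} = \frac{1}{4} \cdot 81 = \frac{81}{4} \approx 20.25$)
$b{\left(w \right)} = - \frac{27}{8}$ ($b{\left(w \right)} = \left(- \frac{1}{6}\right) \frac{81}{4} = - \frac{27}{8}$)
$D{\left(Y,Q \right)} = \frac{2}{3}$ ($D{\left(Y,Q \right)} = \frac{1}{3} \cdot 2 = \frac{2}{3}$)
$D{\left(3,0 \right)} b{\left(-30 - X{\left(-4 \right)} \right)} = \frac{2}{3} \left(- \frac{27}{8}\right) = - \frac{9}{4}$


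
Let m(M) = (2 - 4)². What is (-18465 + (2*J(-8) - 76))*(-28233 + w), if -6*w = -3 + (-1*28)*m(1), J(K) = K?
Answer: 3141384631/6 ≈ 5.2356e+8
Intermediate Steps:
m(M) = 4 (m(M) = (-2)² = 4)
w = 115/6 (w = -(-3 - 1*28*4)/6 = -(-3 - 28*4)/6 = -(-3 - 112)/6 = -⅙*(-115) = 115/6 ≈ 19.167)
(-18465 + (2*J(-8) - 76))*(-28233 + w) = (-18465 + (2*(-8) - 76))*(-28233 + 115/6) = (-18465 + (-16 - 76))*(-169283/6) = (-18465 - 92)*(-169283/6) = -18557*(-169283/6) = 3141384631/6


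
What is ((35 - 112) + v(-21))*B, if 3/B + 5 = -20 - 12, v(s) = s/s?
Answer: 228/37 ≈ 6.1622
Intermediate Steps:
v(s) = 1
B = -3/37 (B = 3/(-5 + (-20 - 12)) = 3/(-5 - 32) = 3/(-37) = 3*(-1/37) = -3/37 ≈ -0.081081)
((35 - 112) + v(-21))*B = ((35 - 112) + 1)*(-3/37) = (-77 + 1)*(-3/37) = -76*(-3/37) = 228/37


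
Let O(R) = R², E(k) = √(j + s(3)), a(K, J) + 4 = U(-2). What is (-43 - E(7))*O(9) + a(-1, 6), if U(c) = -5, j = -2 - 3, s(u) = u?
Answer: -3492 - 81*I*√2 ≈ -3492.0 - 114.55*I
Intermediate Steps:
j = -5
a(K, J) = -9 (a(K, J) = -4 - 5 = -9)
E(k) = I*√2 (E(k) = √(-5 + 3) = √(-2) = I*√2)
(-43 - E(7))*O(9) + a(-1, 6) = (-43 - I*√2)*9² - 9 = (-43 - I*√2)*81 - 9 = (-3483 - 81*I*√2) - 9 = -3492 - 81*I*√2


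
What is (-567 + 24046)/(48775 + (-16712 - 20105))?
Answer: 23479/11958 ≈ 1.9635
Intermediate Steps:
(-567 + 24046)/(48775 + (-16712 - 20105)) = 23479/(48775 - 36817) = 23479/11958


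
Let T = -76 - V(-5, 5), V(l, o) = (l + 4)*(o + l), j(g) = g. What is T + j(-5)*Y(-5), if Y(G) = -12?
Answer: -16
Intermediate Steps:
V(l, o) = (4 + l)*(l + o)
T = -76 (T = -76 - ((-5)**2 + 4*(-5) + 4*5 - 5*5) = -76 - (25 - 20 + 20 - 25) = -76 - 1*0 = -76 + 0 = -76)
T + j(-5)*Y(-5) = -76 - 5*(-12) = -76 + 60 = -16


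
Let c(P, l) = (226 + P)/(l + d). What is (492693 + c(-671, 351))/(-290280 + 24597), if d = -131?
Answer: -21678403/11690052 ≈ -1.8544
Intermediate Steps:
c(P, l) = (226 + P)/(-131 + l) (c(P, l) = (226 + P)/(l - 131) = (226 + P)/(-131 + l))
(492693 + c(-671, 351))/(-290280 + 24597) = (492693 + (226 - 671)/(-131 + 351))/(-290280 + 24597) = (492693 - 445/220)/(-265683) = (492693 + (1/220)*(-445))*(-1/265683) = (492693 - 89/44)*(-1/265683) = (21678403/44)*(-1/265683) = -21678403/11690052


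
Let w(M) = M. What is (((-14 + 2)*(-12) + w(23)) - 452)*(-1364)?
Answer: 388740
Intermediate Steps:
(((-14 + 2)*(-12) + w(23)) - 452)*(-1364) = (((-14 + 2)*(-12) + 23) - 452)*(-1364) = ((-12*(-12) + 23) - 452)*(-1364) = ((144 + 23) - 452)*(-1364) = (167 - 452)*(-1364) = -285*(-1364) = 388740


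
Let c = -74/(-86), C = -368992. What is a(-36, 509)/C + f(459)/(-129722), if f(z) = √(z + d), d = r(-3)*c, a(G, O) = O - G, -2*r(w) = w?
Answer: -545/368992 - √3404310/11156092 ≈ -0.0016424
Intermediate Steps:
r(w) = -w/2
c = 37/43 (c = -74*(-1/86) = 37/43 ≈ 0.86047)
d = 111/86 (d = -½*(-3)*(37/43) = (3/2)*(37/43) = 111/86 ≈ 1.2907)
f(z) = √(111/86 + z) (f(z) = √(z + 111/86) = √(111/86 + z))
a(-36, 509)/C + f(459)/(-129722) = (509 - 1*(-36))/(-368992) + (√(9546 + 7396*459)/86)/(-129722) = (509 + 36)*(-1/368992) + (√(9546 + 3394764)/86)*(-1/129722) = 545*(-1/368992) + (√3404310/86)*(-1/129722) = -545/368992 - √3404310/11156092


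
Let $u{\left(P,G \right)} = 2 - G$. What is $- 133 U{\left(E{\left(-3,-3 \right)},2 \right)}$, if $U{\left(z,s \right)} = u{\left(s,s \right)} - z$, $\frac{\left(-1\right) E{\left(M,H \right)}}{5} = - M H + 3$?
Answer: $3990$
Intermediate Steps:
$E{\left(M,H \right)} = -15 + 5 H M$ ($E{\left(M,H \right)} = - 5 \left(- M H + 3\right) = - 5 \left(- H M + 3\right) = - 5 \left(3 - H M\right) = -15 + 5 H M$)
$U{\left(z,s \right)} = 2 - s - z$ ($U{\left(z,s \right)} = \left(2 - s\right) - z = 2 - s - z$)
$- 133 U{\left(E{\left(-3,-3 \right)},2 \right)} = - 133 \left(2 - 2 - \left(-15 + 5 \left(-3\right) \left(-3\right)\right)\right) = - 133 \left(2 - 2 - \left(-15 + 45\right)\right) = - 133 \left(2 - 2 - 30\right) = \left(-133\right) \left(-30\right) = 3990$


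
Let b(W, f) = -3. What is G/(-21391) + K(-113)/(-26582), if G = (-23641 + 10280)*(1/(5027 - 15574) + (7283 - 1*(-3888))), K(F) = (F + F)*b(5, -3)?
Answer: 20922618130176033/2998594166207 ≈ 6977.5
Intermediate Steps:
K(F) = -6*F (K(F) = (F + F)*(-3) = (2*F)*(-3) = -6*F)
G = -1574200181496/10547 (G = -13361*(1/(-10547) + (7283 + 3888)) = -13361*(-1/10547 + 11171) = -13361*117820536/10547 = -1574200181496/10547 ≈ -1.4926e+8)
G/(-21391) + K(-113)/(-26582) = -1574200181496/10547/(-21391) - 6*(-113)/(-26582) = -1574200181496/10547*(-1/21391) + 678*(-1/26582) = 1574200181496/225610877 - 339/13291 = 20922618130176033/2998594166207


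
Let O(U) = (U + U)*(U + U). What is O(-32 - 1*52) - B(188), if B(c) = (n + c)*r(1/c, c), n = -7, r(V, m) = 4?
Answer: 27500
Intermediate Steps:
O(U) = 4*U**2 (O(U) = (2*U)*(2*U) = 4*U**2)
B(c) = -28 + 4*c (B(c) = (-7 + c)*4 = -28 + 4*c)
O(-32 - 1*52) - B(188) = 4*(-32 - 1*52)**2 - (-28 + 4*188) = 4*(-32 - 52)**2 - (-28 + 752) = 4*(-84)**2 - 1*724 = 4*7056 - 724 = 28224 - 724 = 27500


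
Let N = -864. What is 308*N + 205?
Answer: -265907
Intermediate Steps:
308*N + 205 = 308*(-864) + 205 = -266112 + 205 = -265907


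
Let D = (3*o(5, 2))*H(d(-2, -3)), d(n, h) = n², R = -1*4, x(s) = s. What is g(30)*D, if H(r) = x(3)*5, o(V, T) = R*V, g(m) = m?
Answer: -27000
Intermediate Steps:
R = -4
o(V, T) = -4*V
H(r) = 15 (H(r) = 3*5 = 15)
D = -900 (D = (3*(-4*5))*15 = (3*(-20))*15 = -60*15 = -900)
g(30)*D = 30*(-900) = -27000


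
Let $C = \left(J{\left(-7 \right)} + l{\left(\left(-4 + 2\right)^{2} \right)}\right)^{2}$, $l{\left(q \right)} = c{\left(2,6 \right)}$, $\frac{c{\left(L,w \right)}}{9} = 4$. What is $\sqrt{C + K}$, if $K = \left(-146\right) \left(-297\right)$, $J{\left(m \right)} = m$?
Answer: $\sqrt{44203} \approx 210.25$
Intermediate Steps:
$c{\left(L,w \right)} = 36$ ($c{\left(L,w \right)} = 9 \cdot 4 = 36$)
$l{\left(q \right)} = 36$
$C = 841$ ($C = \left(-7 + 36\right)^{2} = 29^{2} = 841$)
$K = 43362$
$\sqrt{C + K} = \sqrt{841 + 43362} = \sqrt{44203}$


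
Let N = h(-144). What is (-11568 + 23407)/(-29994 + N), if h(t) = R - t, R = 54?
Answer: -11839/29796 ≈ -0.39734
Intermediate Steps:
h(t) = 54 - t
N = 198 (N = 54 - 1*(-144) = 54 + 144 = 198)
(-11568 + 23407)/(-29994 + N) = (-11568 + 23407)/(-29994 + 198) = 11839/(-29796) = 11839*(-1/29796) = -11839/29796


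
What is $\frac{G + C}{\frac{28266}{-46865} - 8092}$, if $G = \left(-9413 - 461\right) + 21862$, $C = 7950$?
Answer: $- \frac{66742455}{27089989} \approx -2.4637$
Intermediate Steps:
$G = 11988$ ($G = -9874 + 21862 = 11988$)
$\frac{G + C}{\frac{28266}{-46865} - 8092} = \frac{11988 + 7950}{\frac{28266}{-46865} - 8092} = \frac{19938}{28266 \left(- \frac{1}{46865}\right) - 8092} = \frac{19938}{- \frac{4038}{6695} - 8092} = \frac{19938}{- \frac{54179978}{6695}} = 19938 \left(- \frac{6695}{54179978}\right) = - \frac{66742455}{27089989}$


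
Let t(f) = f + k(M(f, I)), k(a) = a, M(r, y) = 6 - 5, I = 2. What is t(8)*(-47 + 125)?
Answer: 702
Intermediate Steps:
M(r, y) = 1
t(f) = 1 + f (t(f) = f + 1 = 1 + f)
t(8)*(-47 + 125) = (1 + 8)*(-47 + 125) = 9*78 = 702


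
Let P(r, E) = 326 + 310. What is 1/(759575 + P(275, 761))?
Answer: 1/760211 ≈ 1.3154e-6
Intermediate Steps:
P(r, E) = 636
1/(759575 + P(275, 761)) = 1/(759575 + 636) = 1/760211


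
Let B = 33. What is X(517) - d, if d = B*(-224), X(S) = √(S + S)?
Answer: 7392 + √1034 ≈ 7424.2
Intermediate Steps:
X(S) = √2*√S (X(S) = √(2*S) = √2*√S)
d = -7392 (d = 33*(-224) = -7392)
X(517) - d = √2*√517 - 1*(-7392) = √1034 + 7392 = 7392 + √1034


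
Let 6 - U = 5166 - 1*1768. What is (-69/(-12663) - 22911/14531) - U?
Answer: 207953137474/61335351 ≈ 3390.4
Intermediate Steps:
U = -3392 (U = 6 - (5166 - 1*1768) = 6 - (5166 - 1768) = 6 - 1*3398 = 6 - 3398 = -3392)
(-69/(-12663) - 22911/14531) - U = (-69/(-12663) - 22911/14531) - 1*(-3392) = (-69*(-1/12663) - 22911*1/14531) + 3392 = (23/4221 - 22911/14531) + 3392 = -96373118/61335351 + 3392 = 207953137474/61335351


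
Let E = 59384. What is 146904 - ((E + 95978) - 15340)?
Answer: 6882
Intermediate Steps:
146904 - ((E + 95978) - 15340) = 146904 - ((59384 + 95978) - 15340) = 146904 - (155362 - 15340) = 146904 - 1*140022 = 146904 - 140022 = 6882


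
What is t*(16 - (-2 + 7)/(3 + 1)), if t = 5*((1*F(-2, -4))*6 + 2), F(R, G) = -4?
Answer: -3245/2 ≈ -1622.5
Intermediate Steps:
t = -110 (t = 5*((1*(-4))*6 + 2) = 5*(-4*6 + 2) = 5*(-24 + 2) = 5*(-22) = -110)
t*(16 - (-2 + 7)/(3 + 1)) = -110*(16 - (-2 + 7)/(3 + 1)) = -110*(16 - 5/4) = -110*59/4 = -3245/2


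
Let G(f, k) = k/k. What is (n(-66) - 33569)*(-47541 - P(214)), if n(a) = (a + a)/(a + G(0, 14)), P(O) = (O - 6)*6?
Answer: 8188494309/5 ≈ 1.6377e+9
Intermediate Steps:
G(f, k) = 1
P(O) = -36 + 6*O (P(O) = (-6 + O)*6 = -36 + 6*O)
n(a) = 2*a/(1 + a) (n(a) = (a + a)/(a + 1) = (2*a)/(1 + a) = 2*a/(1 + a))
(n(-66) - 33569)*(-47541 - P(214)) = (2*(-66)/(1 - 66) - 33569)*(-47541 - (-36 + 6*214)) = (2*(-66)/(-65) - 33569)*(-47541 - (-36 + 1284)) = (2*(-66)*(-1/65) - 33569)*(-47541 - 1*1248) = (132/65 - 33569)*(-47541 - 1248) = -2181853/65*(-48789) = 8188494309/5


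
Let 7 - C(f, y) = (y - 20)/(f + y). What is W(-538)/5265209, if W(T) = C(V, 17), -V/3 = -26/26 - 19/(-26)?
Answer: 3319/2437791767 ≈ 1.3615e-6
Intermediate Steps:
V = 21/26 (V = -3*(-26/26 - 19/(-26)) = -3*(-26*1/26 - 19*(-1/26)) = -3*(-1 + 19/26) = -3*(-7/26) = 21/26 ≈ 0.80769)
C(f, y) = 7 - (-20 + y)/(f + y) (C(f, y) = 7 - (y - 20)/(f + y) = 7 - (-20 + y)/(f + y))
W(T) = 3319/463 (W(T) = (20 + 6*17 + 7*(21/26))/(21/26 + 17) = (20 + 102 + 147/26)/(463/26) = (26/463)*(3319/26) = 3319/463)
W(-538)/5265209 = (3319/463)/5265209 = (3319/463)*(1/5265209) = 3319/2437791767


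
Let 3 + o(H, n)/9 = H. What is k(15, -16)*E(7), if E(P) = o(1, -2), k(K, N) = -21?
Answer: 378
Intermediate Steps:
o(H, n) = -27 + 9*H
E(P) = -18 (E(P) = -27 + 9*1 = -27 + 9 = -18)
k(15, -16)*E(7) = -21*(-18) = 378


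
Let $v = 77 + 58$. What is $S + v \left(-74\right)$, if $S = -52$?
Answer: $-10042$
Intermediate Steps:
$v = 135$
$S + v \left(-74\right) = -52 + 135 \left(-74\right) = -52 - 9990 = -10042$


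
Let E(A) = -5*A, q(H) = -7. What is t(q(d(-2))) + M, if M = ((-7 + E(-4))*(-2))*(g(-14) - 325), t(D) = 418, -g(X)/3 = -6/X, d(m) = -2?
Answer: 62310/7 ≈ 8901.4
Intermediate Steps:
g(X) = 18/X (g(X) = -(-18)/X = 18/X)
M = 59384/7 (M = ((-7 - 5*(-4))*(-2))*(18/(-14) - 325) = ((-7 + 20)*(-2))*(18*(-1/14) - 325) = (13*(-2))*(-9/7 - 325) = -26*(-2284/7) = 59384/7 ≈ 8483.4)
t(q(d(-2))) + M = 418 + 59384/7 = 62310/7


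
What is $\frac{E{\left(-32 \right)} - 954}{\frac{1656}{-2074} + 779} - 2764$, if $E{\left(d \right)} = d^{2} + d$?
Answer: $- \frac{2230494774}{806995} \approx -2763.9$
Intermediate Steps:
$E{\left(d \right)} = d + d^{2}$
$\frac{E{\left(-32 \right)} - 954}{\frac{1656}{-2074} + 779} - 2764 = \frac{- 32 \left(1 - 32\right) - 954}{\frac{1656}{-2074} + 779} - 2764 = \frac{\left(-32\right) \left(-31\right) - 954}{1656 \left(- \frac{1}{2074}\right) + 779} - 2764 = \frac{992 - 954}{- \frac{828}{1037} + 779} - 2764 = \frac{38}{\frac{806995}{1037}} - 2764 = 38 \cdot \frac{1037}{806995} - 2764 = \frac{39406}{806995} - 2764 = - \frac{2230494774}{806995}$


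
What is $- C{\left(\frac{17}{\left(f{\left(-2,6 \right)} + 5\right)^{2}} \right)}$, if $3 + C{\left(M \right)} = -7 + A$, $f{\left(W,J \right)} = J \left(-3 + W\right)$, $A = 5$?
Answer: $5$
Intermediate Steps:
$C{\left(M \right)} = -5$ ($C{\left(M \right)} = -3 + \left(-7 + 5\right) = -3 - 2 = -5$)
$- C{\left(\frac{17}{\left(f{\left(-2,6 \right)} + 5\right)^{2}} \right)} = \left(-1\right) \left(-5\right) = 5$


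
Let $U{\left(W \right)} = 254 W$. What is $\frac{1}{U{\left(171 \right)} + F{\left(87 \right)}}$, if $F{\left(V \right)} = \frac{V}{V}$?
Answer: $\frac{1}{43435} \approx 2.3023 \cdot 10^{-5}$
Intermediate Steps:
$F{\left(V \right)} = 1$
$\frac{1}{U{\left(171 \right)} + F{\left(87 \right)}} = \frac{1}{254 \cdot 171 + 1} = \frac{1}{43434 + 1} = \frac{1}{43435}$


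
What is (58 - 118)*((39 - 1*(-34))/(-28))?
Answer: 1095/7 ≈ 156.43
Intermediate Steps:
(58 - 118)*((39 - 1*(-34))/(-28)) = -60*(39 + 34)*(-1)/28 = -4380*(-1)/28 = -60*(-73/28) = 1095/7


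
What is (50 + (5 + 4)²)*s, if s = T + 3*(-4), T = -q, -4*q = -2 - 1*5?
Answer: -7205/4 ≈ -1801.3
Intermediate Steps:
q = 7/4 (q = -(-2 - 1*5)/4 = -(-2 - 5)/4 = -¼*(-7) = 7/4 ≈ 1.7500)
T = -7/4 (T = -1*7/4 = -7/4 ≈ -1.7500)
s = -55/4 (s = -7/4 + 3*(-4) = -7/4 - 12 = -55/4 ≈ -13.750)
(50 + (5 + 4)²)*s = (50 + (5 + 4)²)*(-55/4) = (50 + 9²)*(-55/4) = (50 + 81)*(-55/4) = 131*(-55/4) = -7205/4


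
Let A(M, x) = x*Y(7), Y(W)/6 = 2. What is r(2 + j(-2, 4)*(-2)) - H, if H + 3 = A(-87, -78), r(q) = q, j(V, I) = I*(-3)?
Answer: 965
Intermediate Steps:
j(V, I) = -3*I
Y(W) = 12 (Y(W) = 6*2 = 12)
A(M, x) = 12*x (A(M, x) = x*12 = 12*x)
H = -939 (H = -3 + 12*(-78) = -3 - 936 = -939)
r(2 + j(-2, 4)*(-2)) - H = (2 - 3*4*(-2)) - 1*(-939) = (2 - 12*(-2)) + 939 = (2 + 24) + 939 = 26 + 939 = 965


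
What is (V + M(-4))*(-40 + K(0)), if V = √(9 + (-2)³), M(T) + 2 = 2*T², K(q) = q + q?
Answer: -1240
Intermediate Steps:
K(q) = 2*q
M(T) = -2 + 2*T²
V = 1 (V = √(9 - 8) = √1 = 1)
(V + M(-4))*(-40 + K(0)) = (1 + (-2 + 2*(-4)²))*(-40 + 2*0) = (1 + (-2 + 2*16))*(-40 + 0) = (1 + (-2 + 32))*(-40) = (1 + 30)*(-40) = 31*(-40) = -1240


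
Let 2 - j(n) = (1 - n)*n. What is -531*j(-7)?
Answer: -30798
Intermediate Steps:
j(n) = 2 - n*(1 - n) (j(n) = 2 - (1 - n)*n = 2 - n*(1 - n))
-531*j(-7) = -531*(2 + (-7)**2 - 1*(-7)) = -531*(2 + 49 + 7) = -531*58 = -30798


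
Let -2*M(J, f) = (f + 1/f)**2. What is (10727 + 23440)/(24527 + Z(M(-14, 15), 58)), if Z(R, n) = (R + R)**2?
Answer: 1729704375/3850437151 ≈ 0.44922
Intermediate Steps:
M(J, f) = -(f + 1/f)**2/2
Z(R, n) = 4*R**2 (Z(R, n) = (2*R)**2 = 4*R**2)
(10727 + 23440)/(24527 + Z(M(-14, 15), 58)) = (10727 + 23440)/(24527 + 4*(-1/2*(1 + 15**2)**2/15**2)**2) = 34167/(24527 + 4*(-1/2*1/225*(1 + 225)**2)**2) = 34167/(24527 + 4*(-1/2*1/225*226**2)**2) = 34167/(24527 + 4*(-1/2*1/225*51076)**2) = 34167/(24527 + 4*(-25538/225)**2) = 34167/(24527 + 4*(652189444/50625)) = 34167/(24527 + 2608757776/50625) = 34167/(3850437151/50625) = 34167*(50625/3850437151) = 1729704375/3850437151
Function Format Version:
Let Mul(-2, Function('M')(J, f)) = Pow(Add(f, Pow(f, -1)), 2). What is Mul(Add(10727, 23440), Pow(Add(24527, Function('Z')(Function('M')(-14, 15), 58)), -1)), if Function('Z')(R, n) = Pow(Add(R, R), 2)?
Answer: Rational(1729704375, 3850437151) ≈ 0.44922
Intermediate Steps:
Function('M')(J, f) = Mul(Rational(-1, 2), Pow(Add(f, Pow(f, -1)), 2))
Function('Z')(R, n) = Mul(4, Pow(R, 2)) (Function('Z')(R, n) = Pow(Mul(2, R), 2) = Mul(4, Pow(R, 2)))
Mul(Add(10727, 23440), Pow(Add(24527, Function('Z')(Function('M')(-14, 15), 58)), -1)) = Mul(Add(10727, 23440), Pow(Add(24527, Mul(4, Pow(Mul(Rational(-1, 2), Pow(15, -2), Pow(Add(1, Pow(15, 2)), 2)), 2))), -1)) = Mul(34167, Pow(Add(24527, Mul(4, Pow(Mul(Rational(-1, 2), Rational(1, 225), Pow(Add(1, 225), 2)), 2))), -1)) = Mul(34167, Pow(Add(24527, Mul(4, Pow(Mul(Rational(-1, 2), Rational(1, 225), Pow(226, 2)), 2))), -1)) = Mul(34167, Pow(Add(24527, Mul(4, Pow(Mul(Rational(-1, 2), Rational(1, 225), 51076), 2))), -1)) = Mul(34167, Pow(Add(24527, Mul(4, Pow(Rational(-25538, 225), 2))), -1)) = Mul(34167, Pow(Add(24527, Mul(4, Rational(652189444, 50625))), -1)) = Mul(34167, Pow(Add(24527, Rational(2608757776, 50625)), -1)) = Mul(34167, Pow(Rational(3850437151, 50625), -1)) = Mul(34167, Rational(50625, 3850437151)) = Rational(1729704375, 3850437151)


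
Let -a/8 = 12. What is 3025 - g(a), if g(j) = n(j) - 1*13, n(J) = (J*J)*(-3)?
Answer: 30686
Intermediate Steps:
a = -96 (a = -8*12 = -96)
n(J) = -3*J² (n(J) = J²*(-3) = -3*J²)
g(j) = -13 - 3*j² (g(j) = -3*j² - 1*13 = -3*j² - 13 = -13 - 3*j²)
3025 - g(a) = 3025 - (-13 - 3*(-96)²) = 3025 - (-13 - 3*9216) = 3025 - (-13 - 27648) = 3025 - 1*(-27661) = 3025 + 27661 = 30686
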